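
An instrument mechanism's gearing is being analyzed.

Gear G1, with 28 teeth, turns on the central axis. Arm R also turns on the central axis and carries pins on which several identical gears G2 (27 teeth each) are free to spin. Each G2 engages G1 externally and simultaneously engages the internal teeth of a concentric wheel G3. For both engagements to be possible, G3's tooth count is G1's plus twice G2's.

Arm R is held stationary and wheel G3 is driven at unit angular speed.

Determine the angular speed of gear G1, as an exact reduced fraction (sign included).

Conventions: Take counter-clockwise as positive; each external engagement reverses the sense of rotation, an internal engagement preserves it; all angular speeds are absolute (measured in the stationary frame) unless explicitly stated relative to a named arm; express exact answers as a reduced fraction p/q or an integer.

class = planetary set [G3 = 28+2·27 = 82; Willis about the carrier]
ring teeth: 28 + 2·27 = 82
28(ω_sun−ω_arm) = −82(ω_ring−ω_arm),  ω_arm = 0, ω_ring = 1
ω_sun = 0 − (82/28)(1−0) = -41/14
exact speed ratio = -41/14

-41/14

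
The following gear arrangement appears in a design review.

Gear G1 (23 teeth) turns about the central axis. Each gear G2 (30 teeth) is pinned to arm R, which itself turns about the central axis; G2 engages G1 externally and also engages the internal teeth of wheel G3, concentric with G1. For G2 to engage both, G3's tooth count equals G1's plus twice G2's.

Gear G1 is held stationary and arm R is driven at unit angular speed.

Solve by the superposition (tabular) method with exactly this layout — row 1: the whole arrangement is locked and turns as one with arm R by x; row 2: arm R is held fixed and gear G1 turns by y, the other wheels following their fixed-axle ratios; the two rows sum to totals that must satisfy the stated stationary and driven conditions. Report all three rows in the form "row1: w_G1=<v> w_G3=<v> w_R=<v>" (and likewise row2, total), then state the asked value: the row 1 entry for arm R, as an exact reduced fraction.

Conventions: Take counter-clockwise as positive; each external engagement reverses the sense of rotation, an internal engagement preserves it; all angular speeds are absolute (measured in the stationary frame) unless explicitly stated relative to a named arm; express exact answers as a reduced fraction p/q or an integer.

planetary set (23T centre, 30T on arm, 83T internal) — Willis relation
row 1 — lock + rotate with arm: ω_sun = ω_ring = ω_arm = x
row 2: sun turns y, ring = −(23/83)·y, arm 0
boundary: total ω_sun = x + y = 0 and total ω_arm = x = 1  ⇒  y = -1, x = 1
row 2 ring = −(23/83)·(-1) = 23/83
totals (row 1 + row 2): sun 1 + (-1) = 0, ring 1 + 23/83 = 106/83, arm 1 + 0 = 1
asked cell (row1, arm) = 1

row1: w_G1=1 w_G3=1 w_R=1
row2: w_G1=-1 w_G3=23/83 w_R=0
total: w_G1=0 w_G3=106/83 w_R=1
asked value: 1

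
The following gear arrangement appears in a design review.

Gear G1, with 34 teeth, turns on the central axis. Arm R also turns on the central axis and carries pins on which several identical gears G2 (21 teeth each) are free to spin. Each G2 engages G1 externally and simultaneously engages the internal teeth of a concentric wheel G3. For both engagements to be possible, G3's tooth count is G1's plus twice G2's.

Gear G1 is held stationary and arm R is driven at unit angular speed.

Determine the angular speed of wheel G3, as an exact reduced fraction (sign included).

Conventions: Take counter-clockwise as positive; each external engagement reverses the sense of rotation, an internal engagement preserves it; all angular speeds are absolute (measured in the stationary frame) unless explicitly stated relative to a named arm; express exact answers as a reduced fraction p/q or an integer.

55/38

topology: planetary set — G1 34T / G2 21T / G3 76T, arm = carrier (Willis)
ring teeth: 34 + 2·21 = 76
34(ω_sun−ω_arm) = −76(ω_ring−ω_arm),  ω_sun = 0, ω_arm = 1
ω_ring = 1 − (34/76)(0−1) = 55/38
exact speed ratio = 55/38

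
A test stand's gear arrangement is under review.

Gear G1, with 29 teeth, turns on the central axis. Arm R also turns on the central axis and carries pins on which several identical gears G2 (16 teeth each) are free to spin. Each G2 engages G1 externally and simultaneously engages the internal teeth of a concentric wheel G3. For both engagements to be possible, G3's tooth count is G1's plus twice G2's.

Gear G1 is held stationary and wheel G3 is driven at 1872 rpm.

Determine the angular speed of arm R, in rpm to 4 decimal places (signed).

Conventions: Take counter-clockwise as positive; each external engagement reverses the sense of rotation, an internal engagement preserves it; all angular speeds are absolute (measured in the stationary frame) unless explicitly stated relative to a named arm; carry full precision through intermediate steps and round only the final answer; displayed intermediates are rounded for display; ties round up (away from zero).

topology: planetary set — G1 29T / G2 16T / G3 61T, arm = carrier (Willis)
normalise by the input: solve with ω_ring = 1, then scale by 1872 rpm
ring teeth: 29 + 2·16 = 61
29(ω_sun−ω_arm) = −61(ω_ring−ω_arm),  ω_sun = 0, ω_ring = 1
29(0−ω_arm) = −61(1−ω_arm)  ⇒  90·ω_arm = 61  ⇒  ω_arm = 61/90
scale: ω_arm = 61/90 × 1872 rpm = +1268.8000 rpm

+1268.8000 rpm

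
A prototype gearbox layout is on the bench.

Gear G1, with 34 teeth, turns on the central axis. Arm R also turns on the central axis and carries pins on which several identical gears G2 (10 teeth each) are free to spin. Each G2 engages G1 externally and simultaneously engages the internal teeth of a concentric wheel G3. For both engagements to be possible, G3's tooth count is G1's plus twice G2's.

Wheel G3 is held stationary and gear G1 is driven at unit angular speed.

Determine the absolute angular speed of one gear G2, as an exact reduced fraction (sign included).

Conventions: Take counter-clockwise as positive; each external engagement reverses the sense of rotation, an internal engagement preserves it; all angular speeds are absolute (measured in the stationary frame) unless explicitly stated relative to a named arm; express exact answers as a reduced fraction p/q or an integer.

planetary set (34T centre, 10T on arm, 54T internal) — Willis relation
ring teeth: 34 + 2·10 = 54
34(ω_sun−ω_arm) = −54(ω_ring−ω_arm),  ω_ring = 0, ω_sun = 1
34(1−ω_arm) = −54(0−ω_arm)  ⇒  88·ω_arm = 34  ⇒  ω_arm = 17/44
sun–planet mesh: 34·(1−17/44) = −10·(ω_p−ω_arm)  ⇒  ω_p−ω_arm = -459/220
ω_p = 17/44 − 459/220 = -17/10
exact speed ratio = -17/10

-17/10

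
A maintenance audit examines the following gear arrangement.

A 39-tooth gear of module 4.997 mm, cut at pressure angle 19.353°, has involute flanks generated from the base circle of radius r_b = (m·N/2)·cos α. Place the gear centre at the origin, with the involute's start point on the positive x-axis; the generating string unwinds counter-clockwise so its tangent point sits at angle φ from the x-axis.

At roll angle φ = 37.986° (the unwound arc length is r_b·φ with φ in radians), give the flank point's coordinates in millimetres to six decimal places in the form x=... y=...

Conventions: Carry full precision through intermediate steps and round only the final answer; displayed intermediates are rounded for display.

x=109.973784 y=8.543866

class = single-mesh tooth geometry [base-circle involute, m = 4.997, 39T]
pitch radius r_p = m·N/2 = 4.997·39/2 = 97.441500
base radius r_b = r_p·cos α = 97.441500·cos 19.353° = 91.935550
roll angle φ = 37.986° = 0.66298077 rad
x = r_b·(cos φ + φ·sin φ) = 109.973784
y = r_b·(sin φ − φ·cos φ) = 8.543866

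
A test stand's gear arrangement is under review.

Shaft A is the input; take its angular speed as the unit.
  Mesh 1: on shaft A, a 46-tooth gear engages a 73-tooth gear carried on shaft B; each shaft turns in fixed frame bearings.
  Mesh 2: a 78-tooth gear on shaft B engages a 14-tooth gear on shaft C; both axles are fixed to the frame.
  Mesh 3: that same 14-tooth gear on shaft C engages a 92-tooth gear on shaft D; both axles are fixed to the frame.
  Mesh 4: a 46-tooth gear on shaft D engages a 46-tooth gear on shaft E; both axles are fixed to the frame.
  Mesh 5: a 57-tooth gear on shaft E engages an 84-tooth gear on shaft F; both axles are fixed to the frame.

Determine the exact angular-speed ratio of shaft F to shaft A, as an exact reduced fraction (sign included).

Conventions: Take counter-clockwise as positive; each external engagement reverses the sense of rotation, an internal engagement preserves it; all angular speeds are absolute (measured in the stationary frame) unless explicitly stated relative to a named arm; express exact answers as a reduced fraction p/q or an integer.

-741/2044

class = fixed-axis compound train [5 meshes; 5 ratios multiply, 5 sense flips]
mesh 1 [46T→73T]: running ratio 46/73, sense −
mesh 2 [78T→14T]: running ratio 1794/511, sense +
mesh 3 [14T→92T]: running ratio 39/73, sense −
mesh 4 [46T→46T]: running ratio 39/73, sense +
mesh 5 [57T→84T]: running ratio 741/2044, sense −
ω_out/ω_in = -741/2044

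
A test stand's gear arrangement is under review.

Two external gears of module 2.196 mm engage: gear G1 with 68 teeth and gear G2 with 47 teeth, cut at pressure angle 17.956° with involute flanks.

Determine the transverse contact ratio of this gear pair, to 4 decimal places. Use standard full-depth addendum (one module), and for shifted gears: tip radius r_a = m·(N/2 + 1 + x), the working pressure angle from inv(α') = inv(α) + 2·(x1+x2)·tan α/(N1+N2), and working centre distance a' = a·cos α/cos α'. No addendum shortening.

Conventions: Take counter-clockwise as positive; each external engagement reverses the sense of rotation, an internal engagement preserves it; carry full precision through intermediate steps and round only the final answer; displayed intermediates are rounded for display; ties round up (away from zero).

1.8979

topology: single-mesh involute geometry — m = 2.196, 68T/47T pair
base radii: r_b1 = 71.027381, r_b2 = 49.092455
tip radii: r_a1 = 76.860000, r_a2 = 53.802000
no profile shift: α' = α, a' = a
action lengths: √(r_a1²−r_b1²) = 29.369554, √(r_a2²−r_b2²) = 22.013316
base pitch p_b = π·m·cos α = 6.562915
CR = (29.369554 + 22.013316 − 126.270000·sin 17.95600°)/6.562915 = 1.897865
contact ratio ≈ 1.8979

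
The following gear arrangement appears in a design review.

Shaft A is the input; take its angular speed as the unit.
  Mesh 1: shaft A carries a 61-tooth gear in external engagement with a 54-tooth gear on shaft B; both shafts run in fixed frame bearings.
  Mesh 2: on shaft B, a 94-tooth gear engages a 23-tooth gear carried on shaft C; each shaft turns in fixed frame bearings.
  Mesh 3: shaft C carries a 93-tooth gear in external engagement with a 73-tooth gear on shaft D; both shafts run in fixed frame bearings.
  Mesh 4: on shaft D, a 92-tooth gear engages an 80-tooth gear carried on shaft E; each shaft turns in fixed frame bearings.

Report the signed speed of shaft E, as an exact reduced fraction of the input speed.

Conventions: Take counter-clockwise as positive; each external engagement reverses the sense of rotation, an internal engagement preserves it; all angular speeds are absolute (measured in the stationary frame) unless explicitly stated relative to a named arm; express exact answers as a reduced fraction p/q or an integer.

88877/13140

4-mesh fixed-axis compound train (all bearings frame-fixed)
mesh 1 [61T→54T]: |ω|/ω_in = 1×61/54 = 61/54, sense flips to −
mesh 2 [94T→23T]: |ω|/ω_in = (61/54)×94/23 = 2867/621, sense flips to +
mesh 3 [93T→73T]: |ω|/ω_in = (2867/621)×93/73 = 88877/15111, sense flips to −
mesh 4 [92T→80T]: |ω|/ω_in = (88877/15111)×92/80 = 88877/13140, sense flips to +
signed output speed (× input speed) = 88877/13140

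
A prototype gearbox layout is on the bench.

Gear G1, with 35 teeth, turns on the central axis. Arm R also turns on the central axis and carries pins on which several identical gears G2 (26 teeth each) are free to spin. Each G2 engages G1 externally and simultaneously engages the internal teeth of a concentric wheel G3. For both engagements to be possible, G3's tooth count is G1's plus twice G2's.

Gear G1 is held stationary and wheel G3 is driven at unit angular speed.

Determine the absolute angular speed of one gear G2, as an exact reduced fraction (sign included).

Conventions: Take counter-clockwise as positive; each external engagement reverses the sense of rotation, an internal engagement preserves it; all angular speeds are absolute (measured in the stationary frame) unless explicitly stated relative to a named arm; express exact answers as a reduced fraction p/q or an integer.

topology: planetary set — G1 35T / G2 26T / G3 87T, arm = carrier (Willis)
ring teeth: 35 + 2·26 = 87
35(ω_sun−ω_arm) = −87(ω_ring−ω_arm),  ω_sun = 0, ω_ring = 1
35(0−ω_arm) = −87(1−ω_arm)  ⇒  122·ω_arm = 87  ⇒  ω_arm = 87/122
sun–planet mesh: 35·(0−87/122) = −26·(ω_p−ω_arm)  ⇒  ω_p−ω_arm = 3045/3172
ω_p = 87/122 + 3045/3172 = 87/52
exact speed ratio = 87/52

87/52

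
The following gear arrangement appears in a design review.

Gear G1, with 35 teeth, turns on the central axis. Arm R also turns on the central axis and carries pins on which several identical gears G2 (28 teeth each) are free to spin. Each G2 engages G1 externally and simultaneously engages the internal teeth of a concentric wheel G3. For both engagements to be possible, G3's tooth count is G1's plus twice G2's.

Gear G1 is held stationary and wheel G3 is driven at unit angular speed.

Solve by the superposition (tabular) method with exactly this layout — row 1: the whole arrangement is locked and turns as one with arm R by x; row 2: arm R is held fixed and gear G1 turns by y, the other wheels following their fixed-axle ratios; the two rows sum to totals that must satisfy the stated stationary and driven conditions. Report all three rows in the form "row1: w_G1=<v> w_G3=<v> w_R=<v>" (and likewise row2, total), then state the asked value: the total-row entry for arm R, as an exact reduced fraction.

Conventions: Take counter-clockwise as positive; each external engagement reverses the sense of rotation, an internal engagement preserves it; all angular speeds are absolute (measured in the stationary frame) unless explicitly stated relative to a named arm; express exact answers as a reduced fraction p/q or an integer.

row1: w_G1=13/18 w_G3=13/18 w_R=13/18
row2: w_G1=-13/18 w_G3=5/18 w_R=0
total: w_G1=0 w_G3=1 w_R=13/18
asked value: 13/18

planetary set (35T centre, 28T on arm, 91T internal) — Willis relation
row 1 — lock + rotate with arm: ω_sun = ω_ring = ω_arm = x
row 2: sun turns y, ring = −(35/91)·y, arm 0
boundary: total ω_sun = x + y = 0 and total ω_ring = x − (35/91)·y = 1  ⇒  y = -13/18, x = 13/18
row 2 ring = −(35/91)·(-13/18) = 5/18
totals (row 1 + row 2): sun 13/18 + (-13/18) = 0, ring 13/18 + 5/18 = 1, arm 13/18 + 0 = 13/18
asked cell (total, arm) = 13/18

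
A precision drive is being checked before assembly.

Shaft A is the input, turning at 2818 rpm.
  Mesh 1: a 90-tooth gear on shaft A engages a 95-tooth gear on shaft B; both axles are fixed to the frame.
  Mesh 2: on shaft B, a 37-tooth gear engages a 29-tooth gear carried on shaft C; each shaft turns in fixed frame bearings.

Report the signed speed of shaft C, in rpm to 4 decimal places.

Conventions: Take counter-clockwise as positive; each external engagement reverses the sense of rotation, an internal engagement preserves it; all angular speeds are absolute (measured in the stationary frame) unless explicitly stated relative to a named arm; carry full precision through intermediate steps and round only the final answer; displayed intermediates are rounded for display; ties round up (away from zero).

+3406.1488 rpm

class = fixed-axis compound train [2 meshes; 2 ratios multiply, 2 sense flips]
mesh 1 [90T→95T]: ω = 2818.0000×90/95 = 2669.6842 rpm, sense flips to −
mesh 2 [37T→29T]: ω = 2669.6842×37/29 = 3406.1488 rpm, sense flips to +
signed output speed = +3406.1488 rpm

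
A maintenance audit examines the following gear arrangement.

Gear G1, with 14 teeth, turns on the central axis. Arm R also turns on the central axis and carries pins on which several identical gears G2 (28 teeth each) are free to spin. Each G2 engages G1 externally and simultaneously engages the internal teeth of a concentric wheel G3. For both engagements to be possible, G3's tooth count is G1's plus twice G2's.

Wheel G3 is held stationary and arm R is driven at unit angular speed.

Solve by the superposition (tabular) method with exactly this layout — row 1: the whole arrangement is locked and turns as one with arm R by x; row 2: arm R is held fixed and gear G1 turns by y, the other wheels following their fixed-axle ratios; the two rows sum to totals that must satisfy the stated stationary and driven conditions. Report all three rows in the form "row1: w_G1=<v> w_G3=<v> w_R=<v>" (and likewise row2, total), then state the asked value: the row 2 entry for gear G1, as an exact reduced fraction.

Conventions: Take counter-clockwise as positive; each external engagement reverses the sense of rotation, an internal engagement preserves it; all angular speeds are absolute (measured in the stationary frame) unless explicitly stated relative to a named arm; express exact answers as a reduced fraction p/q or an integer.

recognized (axles ride arm R): planetary set, 14/28/70 teeth
row 1 — lock + rotate with arm: ω_sun = ω_ring = ω_arm = x
row 2 (arm held, sun turns y): ω_ring = −(14/70)·y, ω_arm = 0
boundary: total ω_ring = x − (14/70)·y = 0 and total ω_arm = x = 1  ⇒  y = 5, x = 1
row 2 ring = −(14/70)·5 = -1
totals (row 1 + row 2): sun 1 + 5 = 6, ring 1 + (-1) = 0, arm 1 + 0 = 1
asked cell (row2, sun) = 5

row1: w_G1=1 w_G3=1 w_R=1
row2: w_G1=5 w_G3=-1 w_R=0
total: w_G1=6 w_G3=0 w_R=1
asked value: 5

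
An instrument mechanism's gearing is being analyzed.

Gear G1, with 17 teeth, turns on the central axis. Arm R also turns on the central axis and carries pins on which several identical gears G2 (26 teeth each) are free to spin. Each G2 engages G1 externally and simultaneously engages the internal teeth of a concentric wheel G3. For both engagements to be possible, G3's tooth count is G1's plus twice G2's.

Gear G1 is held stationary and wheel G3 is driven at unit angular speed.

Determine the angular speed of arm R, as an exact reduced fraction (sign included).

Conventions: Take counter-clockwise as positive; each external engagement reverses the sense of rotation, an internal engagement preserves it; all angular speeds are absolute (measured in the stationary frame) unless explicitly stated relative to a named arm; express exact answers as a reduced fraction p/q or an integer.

topology: planetary set — G1 17T / G2 26T / G3 69T, arm = carrier (Willis)
ring teeth: 17 + 2·26 = 69
17(ω_sun−ω_arm) = −69(ω_ring−ω_arm),  ω_sun = 0, ω_ring = 1
17(0−ω_arm) = −69(1−ω_arm)  ⇒  86·ω_arm = 69  ⇒  ω_arm = 69/86
exact speed ratio = 69/86

69/86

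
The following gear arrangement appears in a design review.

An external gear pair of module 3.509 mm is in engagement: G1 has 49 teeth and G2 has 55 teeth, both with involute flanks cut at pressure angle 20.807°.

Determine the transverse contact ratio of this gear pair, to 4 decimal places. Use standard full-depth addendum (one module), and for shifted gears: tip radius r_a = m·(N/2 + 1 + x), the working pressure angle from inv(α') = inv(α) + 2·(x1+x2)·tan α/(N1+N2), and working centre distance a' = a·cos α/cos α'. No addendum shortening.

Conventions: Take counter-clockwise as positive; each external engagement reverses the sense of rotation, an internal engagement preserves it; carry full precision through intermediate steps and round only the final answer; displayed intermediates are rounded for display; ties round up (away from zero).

1.7187

class = single-mesh tooth geometry [involute pair 49T × 55T, m = 3.509]
base radii: r_b1 = 80.363700, r_b2 = 90.204154
tip radii: r_a1 = 89.479500, r_a2 = 100.006500
no profile shift: α' = α, a' = a
action lengths: √(r_a1²−r_b1²) = 39.347892, √(r_a2²−r_b2²) = 43.179981
base pitch p_b = π·m·cos α = 10.304898
CR = (39.347892 + 43.179981 − 182.468000·sin 20.80700°)/10.304898 = 1.718734
contact ratio ≈ 1.7187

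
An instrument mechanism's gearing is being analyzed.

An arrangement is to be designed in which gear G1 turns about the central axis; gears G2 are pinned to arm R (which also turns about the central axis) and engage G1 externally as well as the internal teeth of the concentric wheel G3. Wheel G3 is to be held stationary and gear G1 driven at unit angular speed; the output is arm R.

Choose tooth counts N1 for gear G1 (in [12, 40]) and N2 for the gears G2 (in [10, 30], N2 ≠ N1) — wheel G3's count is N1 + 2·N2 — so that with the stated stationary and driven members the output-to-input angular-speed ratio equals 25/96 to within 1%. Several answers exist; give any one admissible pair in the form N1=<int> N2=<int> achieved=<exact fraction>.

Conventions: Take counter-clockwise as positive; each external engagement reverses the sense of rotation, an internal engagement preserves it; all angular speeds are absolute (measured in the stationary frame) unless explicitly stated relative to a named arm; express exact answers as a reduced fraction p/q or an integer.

design class (target 25/96): planetary set
Willis with ω_ring = 0: ω_arm/ω_sun = N1/(N1+N3); set equal to 25/96  ⇒  N3/N1 = 1/(25/96) − 1 = 71/25
N3 = N1 + 2·N2  ⇒  N2/N1 = (N3/N1 − 1)/2 = (71/25 − 1)/2 = 23/25
smallest multiple with N1 ≥ 12 and N2 ≥ 10: k = 1  ⇒  N1 = 1·25 = 25, N2 = 1·23 = 23 (N1 ≤ 40, N2 ≤ 30, N2 ≠ N1 ✓), N3 = 25 + 2·23 = 71
check: N1/(N1+N3) with N1 = 25, N3 = 71 gives 25/96; |achieved − target| = 0 ≤ 1/384 ✓

N1=25 N2=23 achieved=25/96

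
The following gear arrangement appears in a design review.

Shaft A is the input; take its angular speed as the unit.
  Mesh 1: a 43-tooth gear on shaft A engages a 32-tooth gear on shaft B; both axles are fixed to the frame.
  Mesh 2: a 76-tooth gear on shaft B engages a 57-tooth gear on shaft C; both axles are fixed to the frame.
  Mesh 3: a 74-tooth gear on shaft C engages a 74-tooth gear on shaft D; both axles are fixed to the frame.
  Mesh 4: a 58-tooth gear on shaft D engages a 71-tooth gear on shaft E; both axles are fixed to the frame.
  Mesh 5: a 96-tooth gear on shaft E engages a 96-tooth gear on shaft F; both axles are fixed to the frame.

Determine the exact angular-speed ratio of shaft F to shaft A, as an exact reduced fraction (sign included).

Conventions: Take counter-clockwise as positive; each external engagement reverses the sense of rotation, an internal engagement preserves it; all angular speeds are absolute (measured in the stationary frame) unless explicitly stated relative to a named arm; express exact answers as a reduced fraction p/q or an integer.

-1247/852

class = fixed-axis compound train [5 meshes; 5 ratios multiply, 5 sense flips]
mesh 1 [43T→32T]: running ratio 43/32, sense −
mesh 2 [76T→57T]: running ratio 43/24, sense +
mesh 3 [74T→74T]: running ratio 43/24, sense −
mesh 4 [58T→71T]: running ratio 1247/852, sense +
mesh 5 [96T→96T]: running ratio 1247/852, sense −
ω_out/ω_in = -1247/852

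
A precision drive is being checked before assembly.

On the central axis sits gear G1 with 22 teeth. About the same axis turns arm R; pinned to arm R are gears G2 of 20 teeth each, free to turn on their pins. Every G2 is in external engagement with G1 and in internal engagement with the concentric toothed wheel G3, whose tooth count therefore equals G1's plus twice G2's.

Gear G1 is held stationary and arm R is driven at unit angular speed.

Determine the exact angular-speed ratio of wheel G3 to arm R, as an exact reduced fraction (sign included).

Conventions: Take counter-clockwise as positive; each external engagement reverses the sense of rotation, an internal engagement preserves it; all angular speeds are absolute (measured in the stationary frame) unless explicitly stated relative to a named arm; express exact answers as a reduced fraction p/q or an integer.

42/31

topology: planetary set — G1 22T / G2 20T / G3 62T, arm = carrier (Willis)
ring teeth: 22 + 2·20 = 62
22(ω_sun−ω_arm) = −62(ω_ring−ω_arm),  ω_sun = 0, ω_arm = 1
ω_ring = 1 − (22/62)(0−1) = 42/31
ω_out/ω_in = 42/31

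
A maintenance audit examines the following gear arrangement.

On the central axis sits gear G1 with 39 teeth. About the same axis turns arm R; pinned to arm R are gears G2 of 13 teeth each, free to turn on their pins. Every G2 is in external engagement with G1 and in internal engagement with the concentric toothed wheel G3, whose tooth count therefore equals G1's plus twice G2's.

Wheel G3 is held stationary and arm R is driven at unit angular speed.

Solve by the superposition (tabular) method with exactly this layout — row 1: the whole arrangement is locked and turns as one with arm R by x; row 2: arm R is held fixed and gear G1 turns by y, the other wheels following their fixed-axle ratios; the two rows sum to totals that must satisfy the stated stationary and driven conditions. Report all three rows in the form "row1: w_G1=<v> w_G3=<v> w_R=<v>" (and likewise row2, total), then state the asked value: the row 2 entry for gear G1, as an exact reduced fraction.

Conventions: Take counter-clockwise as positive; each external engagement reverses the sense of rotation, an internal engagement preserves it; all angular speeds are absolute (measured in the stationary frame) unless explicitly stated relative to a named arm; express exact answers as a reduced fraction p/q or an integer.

row1: w_G1=1 w_G3=1 w_R=1
row2: w_G1=5/3 w_G3=-1 w_R=0
total: w_G1=8/3 w_G3=0 w_R=1
asked value: 5/3

class = planetary set [G3 = 39+2·13 = 65; Willis about the carrier]
row 1 — lock + rotate with arm: ω_sun = ω_ring = ω_arm = x
row 2 — arm fixed, fixed-axis ratios: sun y, ring −(39/65)·y, arm 0
boundary: total ω_ring = x − (39/65)·y = 0 and total ω_arm = x = 1  ⇒  y = 5/3, x = 1
row 2 ring = −(39/65)·5/3 = -1
totals (row 1 + row 2): sun 1 + 5/3 = 8/3, ring 1 + (-1) = 0, arm 1 + 0 = 1
asked cell (row2, sun) = 5/3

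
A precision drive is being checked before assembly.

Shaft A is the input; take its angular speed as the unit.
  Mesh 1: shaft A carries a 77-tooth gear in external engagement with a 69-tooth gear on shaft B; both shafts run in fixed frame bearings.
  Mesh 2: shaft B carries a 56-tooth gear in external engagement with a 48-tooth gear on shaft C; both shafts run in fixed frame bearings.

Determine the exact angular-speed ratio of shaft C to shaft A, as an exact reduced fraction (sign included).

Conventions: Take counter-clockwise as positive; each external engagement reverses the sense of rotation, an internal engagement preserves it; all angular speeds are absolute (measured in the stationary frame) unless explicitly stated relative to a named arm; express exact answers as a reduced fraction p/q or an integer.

class = fixed-axis compound train [2 meshes; 2 ratios multiply, 2 sense flips]
mesh 1 [77T→69T]: running ratio 77/69, sense −
mesh 2 [56T→48T]: running ratio 539/414, sense +
ω_out/ω_in = 539/414

539/414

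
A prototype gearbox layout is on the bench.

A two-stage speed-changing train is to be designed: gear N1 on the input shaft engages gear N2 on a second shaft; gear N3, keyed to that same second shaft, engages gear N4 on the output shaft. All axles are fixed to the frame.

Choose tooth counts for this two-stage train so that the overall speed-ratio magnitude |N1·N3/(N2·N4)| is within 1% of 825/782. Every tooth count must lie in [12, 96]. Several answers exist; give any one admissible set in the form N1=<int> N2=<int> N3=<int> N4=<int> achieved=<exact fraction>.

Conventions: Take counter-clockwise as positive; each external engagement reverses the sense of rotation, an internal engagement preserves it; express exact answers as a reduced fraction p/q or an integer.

design class (target 825/782): fixed-axis compound train
target = 825/782 in lowest terms: an exact hit needs N1·N3 = k·825 and N2·N4 = k·782 for one integer k, every count in [12, 96]; additionally prefer no 1:1 stage (N1 ≠ N2, N3 ≠ N4)
k = 1: N1·N3 = 825 = 15·55, N2·N4 = 782 = 17·46
achieved = 15·55/(17·46) = 825/782; |achieved − target| = 0 ≤ 33/3128 ✓

N1=15 N2=17 N3=55 N4=46 achieved=825/782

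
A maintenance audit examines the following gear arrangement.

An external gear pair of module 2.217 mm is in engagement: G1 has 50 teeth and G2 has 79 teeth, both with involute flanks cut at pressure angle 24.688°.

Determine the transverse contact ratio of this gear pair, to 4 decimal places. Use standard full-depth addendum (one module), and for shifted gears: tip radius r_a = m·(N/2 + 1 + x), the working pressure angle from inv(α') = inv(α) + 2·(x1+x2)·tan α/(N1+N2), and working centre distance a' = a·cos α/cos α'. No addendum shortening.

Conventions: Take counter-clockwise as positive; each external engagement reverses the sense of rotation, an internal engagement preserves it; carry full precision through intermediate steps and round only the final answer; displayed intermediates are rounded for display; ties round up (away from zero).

class = single-mesh tooth geometry [involute pair 50T × 79T, m = 2.217]
base radii: r_b1 = 50.358915, r_b2 = 79.567086
tip radii: r_a1 = 57.642000, r_a2 = 89.788500
no profile shift: α' = α, a' = a
action lengths: √(r_a1²−r_b1²) = 28.046030, √(r_a2²−r_b2²) = 41.605931
base pitch p_b = π·m·cos α = 6.328288
CR = (28.046030 + 41.605931 − 142.996500·sin 24.68800°)/6.328288 = 1.568456
contact ratio ≈ 1.5685

1.5685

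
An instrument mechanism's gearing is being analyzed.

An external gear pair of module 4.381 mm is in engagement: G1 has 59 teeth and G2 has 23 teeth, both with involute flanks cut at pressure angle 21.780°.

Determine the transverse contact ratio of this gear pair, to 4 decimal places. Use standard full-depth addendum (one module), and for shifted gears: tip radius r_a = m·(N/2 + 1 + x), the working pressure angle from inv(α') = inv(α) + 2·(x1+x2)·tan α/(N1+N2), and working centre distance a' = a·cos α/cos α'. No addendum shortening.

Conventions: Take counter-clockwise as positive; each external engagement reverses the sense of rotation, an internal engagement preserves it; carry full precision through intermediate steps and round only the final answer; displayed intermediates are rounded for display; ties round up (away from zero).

recognized (one external pair, fixed centres): single-mesh tooth geometry, m = 4.381, N1 = 59, N2 = 23
base radii: r_b1 = 120.013790, r_b2 = 46.785037
tip radii: r_a1 = 133.620500, r_a2 = 54.762500
no profile shift: α' = α, a' = a
action lengths: √(r_a1²−r_b1²) = 58.746303, √(r_a2²−r_b2²) = 28.462110
base pitch p_b = π·m·cos α = 12.780829
CR = (58.746303 + 28.462110 − 179.621000·sin 21.78000°)/12.780829 = 1.608751
contact ratio ≈ 1.6088

1.6088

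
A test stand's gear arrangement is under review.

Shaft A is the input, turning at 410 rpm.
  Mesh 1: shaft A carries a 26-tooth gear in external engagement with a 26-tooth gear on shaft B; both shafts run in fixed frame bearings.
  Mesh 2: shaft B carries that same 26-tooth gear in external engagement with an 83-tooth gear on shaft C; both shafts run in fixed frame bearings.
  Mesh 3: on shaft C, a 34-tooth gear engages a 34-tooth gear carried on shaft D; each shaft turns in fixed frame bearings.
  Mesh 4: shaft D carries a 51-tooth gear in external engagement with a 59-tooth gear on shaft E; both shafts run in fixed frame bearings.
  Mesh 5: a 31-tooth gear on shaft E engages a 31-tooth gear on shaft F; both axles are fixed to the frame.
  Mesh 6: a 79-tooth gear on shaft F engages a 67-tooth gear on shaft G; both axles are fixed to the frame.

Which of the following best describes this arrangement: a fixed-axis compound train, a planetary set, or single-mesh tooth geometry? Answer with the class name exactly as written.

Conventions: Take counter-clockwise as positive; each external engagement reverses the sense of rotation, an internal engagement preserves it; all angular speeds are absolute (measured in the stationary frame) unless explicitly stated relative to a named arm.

fixed-axis compound train

class = fixed-axis compound train [6 meshes; 6 ratios multiply, 6 sense flips]
classification: fixed-axis compound train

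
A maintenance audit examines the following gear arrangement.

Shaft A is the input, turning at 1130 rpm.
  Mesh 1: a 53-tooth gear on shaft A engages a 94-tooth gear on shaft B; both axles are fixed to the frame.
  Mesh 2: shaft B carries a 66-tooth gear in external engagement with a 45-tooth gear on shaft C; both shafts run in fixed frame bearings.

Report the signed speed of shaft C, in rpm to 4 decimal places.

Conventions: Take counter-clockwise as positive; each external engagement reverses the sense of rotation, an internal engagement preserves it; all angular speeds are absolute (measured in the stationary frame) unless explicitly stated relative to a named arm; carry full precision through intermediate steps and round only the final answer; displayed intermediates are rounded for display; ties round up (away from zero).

2-mesh fixed-axis compound train (all bearings frame-fixed)
mesh 1 [53T→94T]: ω = 1130.0000×53/94 = 637.1277 rpm, sense flips to −
mesh 2 [66T→45T]: ω = 637.1277×66/45 = 934.4539 rpm, sense flips to +
signed output speed = +934.4539 rpm

+934.4539 rpm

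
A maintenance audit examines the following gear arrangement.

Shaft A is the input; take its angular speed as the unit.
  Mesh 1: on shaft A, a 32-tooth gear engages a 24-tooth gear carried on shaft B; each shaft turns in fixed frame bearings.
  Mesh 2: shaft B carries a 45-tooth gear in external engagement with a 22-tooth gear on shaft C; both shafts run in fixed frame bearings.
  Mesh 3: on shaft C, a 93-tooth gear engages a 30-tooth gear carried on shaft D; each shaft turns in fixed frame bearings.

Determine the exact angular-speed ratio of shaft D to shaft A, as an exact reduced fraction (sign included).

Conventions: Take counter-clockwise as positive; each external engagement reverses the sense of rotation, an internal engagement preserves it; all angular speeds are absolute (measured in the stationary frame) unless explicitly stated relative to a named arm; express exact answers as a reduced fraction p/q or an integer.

class = fixed-axis compound train [3 meshes; 3 ratios multiply, 3 sense flips]
mesh 1 [32T→24T]: running ratio 4/3, sense −
mesh 2 [45T→22T]: running ratio 30/11, sense +
mesh 3 [93T→30T]: running ratio 93/11, sense −
ω_out/ω_in = -93/11

-93/11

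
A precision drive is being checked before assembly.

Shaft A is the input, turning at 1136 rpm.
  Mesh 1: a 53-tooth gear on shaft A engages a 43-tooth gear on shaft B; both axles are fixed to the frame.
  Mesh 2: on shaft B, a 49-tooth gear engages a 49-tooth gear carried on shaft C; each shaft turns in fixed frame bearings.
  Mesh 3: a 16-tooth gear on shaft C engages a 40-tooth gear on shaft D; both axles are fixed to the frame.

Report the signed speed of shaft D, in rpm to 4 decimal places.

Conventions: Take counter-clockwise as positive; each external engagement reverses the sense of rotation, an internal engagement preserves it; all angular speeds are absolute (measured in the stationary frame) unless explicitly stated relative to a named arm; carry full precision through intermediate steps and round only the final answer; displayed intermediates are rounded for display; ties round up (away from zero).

topology: fixed-axis compound train — 3 meshes, A→D
mesh 1 [53T→43T]: ω = 1136.0000×53/43 = 1400.1860 rpm, sense flips to −
mesh 2 [49T→49T]: ω = 1400.1860×49/49 = 1400.1860 rpm, sense flips to +
mesh 3 [16T→40T]: ω = 1400.1860×16/40 = 560.0744 rpm, sense flips to −
signed output speed = -560.0744 rpm

-560.0744 rpm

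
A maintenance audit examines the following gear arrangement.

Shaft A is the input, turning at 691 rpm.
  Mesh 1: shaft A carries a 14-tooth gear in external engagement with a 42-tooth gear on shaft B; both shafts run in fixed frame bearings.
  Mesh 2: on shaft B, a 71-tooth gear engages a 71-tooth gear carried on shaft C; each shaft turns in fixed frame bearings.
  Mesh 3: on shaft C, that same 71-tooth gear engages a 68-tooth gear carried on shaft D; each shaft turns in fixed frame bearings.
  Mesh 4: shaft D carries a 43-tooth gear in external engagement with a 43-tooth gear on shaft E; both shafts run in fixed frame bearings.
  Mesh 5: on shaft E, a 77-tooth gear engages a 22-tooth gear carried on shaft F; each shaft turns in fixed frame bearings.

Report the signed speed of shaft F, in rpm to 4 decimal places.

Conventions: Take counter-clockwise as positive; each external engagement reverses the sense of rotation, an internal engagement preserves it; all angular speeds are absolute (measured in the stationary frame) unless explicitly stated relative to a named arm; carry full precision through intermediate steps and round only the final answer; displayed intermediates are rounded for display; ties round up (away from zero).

-841.7328 rpm

topology: fixed-axis compound train — 5 meshes, A→F
mesh 1 [14T→42T]: ω = 691.0000×14/42 = 230.3333 rpm, sense flips to −
mesh 2 [71T→71T]: ω = 230.3333×71/71 = 230.3333 rpm, sense flips to +
mesh 3 [71T→68T]: ω = 230.3333×71/68 = 240.4951 rpm, sense flips to −
mesh 4 [43T→43T]: ω = 240.4951×43/43 = 240.4951 rpm, sense flips to +
mesh 5 [77T→22T]: ω = 240.4951×77/22 = 841.7328 rpm, sense flips to −
signed output speed = -841.7328 rpm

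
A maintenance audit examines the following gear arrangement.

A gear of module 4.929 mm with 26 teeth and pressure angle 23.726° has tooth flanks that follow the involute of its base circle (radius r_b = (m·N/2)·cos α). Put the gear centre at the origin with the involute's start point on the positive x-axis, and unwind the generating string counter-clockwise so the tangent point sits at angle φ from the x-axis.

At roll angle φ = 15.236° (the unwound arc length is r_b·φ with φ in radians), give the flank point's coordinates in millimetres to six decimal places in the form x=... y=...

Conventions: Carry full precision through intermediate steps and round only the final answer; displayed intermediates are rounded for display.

x=60.698740 y=0.365091

single-mesh involute tooth geometry (26T wheel at module 4.929)
pitch radius r_p = m·N/2 = 4.929·26/2 = 64.077000
base radius r_b = r_p·cos α = 64.077000·cos 23.726° = 58.661218
roll angle φ = 15.236° = 0.26591836 rad
x = r_b·(cos φ + φ·sin φ) = 60.698740
y = r_b·(sin φ − φ·cos φ) = 0.365091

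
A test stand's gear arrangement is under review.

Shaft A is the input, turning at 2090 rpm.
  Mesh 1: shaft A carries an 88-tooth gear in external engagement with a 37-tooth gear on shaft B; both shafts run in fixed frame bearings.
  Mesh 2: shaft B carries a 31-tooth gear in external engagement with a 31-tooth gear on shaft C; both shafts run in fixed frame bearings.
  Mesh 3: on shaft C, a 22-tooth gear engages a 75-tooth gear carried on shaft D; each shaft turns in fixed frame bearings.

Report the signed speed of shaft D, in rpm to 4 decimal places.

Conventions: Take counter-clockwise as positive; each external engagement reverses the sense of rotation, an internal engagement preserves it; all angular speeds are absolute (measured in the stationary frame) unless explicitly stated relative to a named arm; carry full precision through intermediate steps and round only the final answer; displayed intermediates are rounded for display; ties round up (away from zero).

-1458.1045 rpm

3-mesh fixed-axis compound train (all bearings frame-fixed)
mesh 1 [88T→37T]: ω = 2090.0000×88/37 = 4970.8108 rpm, sense flips to −
mesh 2 [31T→31T]: ω = 4970.8108×31/31 = 4970.8108 rpm, sense flips to +
mesh 3 [22T→75T]: ω = 4970.8108×22/75 = 1458.1045 rpm, sense flips to −
signed output speed = -1458.1045 rpm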